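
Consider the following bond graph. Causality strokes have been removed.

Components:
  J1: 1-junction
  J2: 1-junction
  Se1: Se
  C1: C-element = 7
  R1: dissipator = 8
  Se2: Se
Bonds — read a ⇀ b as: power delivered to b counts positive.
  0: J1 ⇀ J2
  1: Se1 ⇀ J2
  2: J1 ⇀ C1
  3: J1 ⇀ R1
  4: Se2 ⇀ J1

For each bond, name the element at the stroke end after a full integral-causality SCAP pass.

bond 0 |J1
bond 1 |J2
bond 2 |J1
bond 3 |R1
bond 4 |J1

#1 |J2  (Se1: effort source, stroke at far end)
#4 |J1  (source Se2 imposes e)
#0 |J1  (closing 1-jn rule on J2)
#2 |J1  (C1 integral (e out))
#3 |R1  (closing 1-jn rule on J1)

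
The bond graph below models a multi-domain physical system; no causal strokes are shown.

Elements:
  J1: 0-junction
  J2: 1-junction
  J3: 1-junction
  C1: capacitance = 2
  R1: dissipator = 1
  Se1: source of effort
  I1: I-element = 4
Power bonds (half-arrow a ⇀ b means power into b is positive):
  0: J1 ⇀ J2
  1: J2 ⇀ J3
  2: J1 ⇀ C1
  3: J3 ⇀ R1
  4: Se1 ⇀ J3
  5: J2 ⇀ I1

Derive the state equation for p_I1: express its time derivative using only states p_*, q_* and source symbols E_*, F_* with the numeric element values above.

dp_I1/dt = E_Se1 - p_I1/4 + q_C1/2

β4 →J3  (Se1: effort source, stroke at far end)
β2 →J1  (prefer integral on C1)
β0 →J2  (common-e at J1 fixed by 2)
β5 →I1  (I1 outputs flow p/I1)
β1 →J2  (J2 flow already set via bond 5)
β3 →J3  (common-f at J3 fixed by 1)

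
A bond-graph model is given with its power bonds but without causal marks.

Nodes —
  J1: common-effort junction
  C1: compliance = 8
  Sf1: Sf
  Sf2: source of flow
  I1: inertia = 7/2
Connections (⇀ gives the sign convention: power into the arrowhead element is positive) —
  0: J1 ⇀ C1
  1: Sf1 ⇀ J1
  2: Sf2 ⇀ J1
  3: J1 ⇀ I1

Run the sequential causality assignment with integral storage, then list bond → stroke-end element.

β0 |J1
β1 |Sf1
β2 |Sf2
β3 |I1

b1 stroke→Sf1  (Sf1 (Sf) sets flow on bond)
b2 stroke→Sf2  (Sf2 (Sf) sets flow on bond)
b0 stroke→J1  (C1 integral (e out))
b3 stroke→I1  (common-e at J1 fixed by 0)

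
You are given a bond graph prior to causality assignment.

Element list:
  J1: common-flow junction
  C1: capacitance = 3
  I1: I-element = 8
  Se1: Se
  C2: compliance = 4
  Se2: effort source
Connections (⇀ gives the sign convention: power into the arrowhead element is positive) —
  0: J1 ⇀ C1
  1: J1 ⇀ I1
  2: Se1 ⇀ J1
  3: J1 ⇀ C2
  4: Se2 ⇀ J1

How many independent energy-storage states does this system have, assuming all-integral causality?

#2 |J1  (Se1 fixes effort; stroke away)
#4 |J1  (Se2: effort source, stroke at far end)
#0 |J1  (C1: C, integral causality)
#1 |I1  (I1 outputs flow p/I1)
#3 |J1  (1-jn J1 has f-setter on 1)

3  (C1, C2, I1 all integral)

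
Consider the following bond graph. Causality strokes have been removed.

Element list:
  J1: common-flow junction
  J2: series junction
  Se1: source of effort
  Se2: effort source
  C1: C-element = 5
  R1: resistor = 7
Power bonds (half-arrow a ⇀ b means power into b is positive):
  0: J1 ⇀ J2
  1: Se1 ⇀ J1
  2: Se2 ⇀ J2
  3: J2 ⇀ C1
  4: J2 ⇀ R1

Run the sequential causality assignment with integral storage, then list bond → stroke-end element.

#1 stroke→J1  (Se1: effort source, stroke at far end)
#2 stroke→J2  (Se2 (Se) sets effort on bond)
#0 stroke→J2  (J1: last free bond brings flow in)
#3 stroke→J2  (prefer integral on C1)
#4 stroke→R1  (only one flow-in slot at J2)

bond 0 stroke at J2
bond 1 stroke at J1
bond 2 stroke at J2
bond 3 stroke at J2
bond 4 stroke at R1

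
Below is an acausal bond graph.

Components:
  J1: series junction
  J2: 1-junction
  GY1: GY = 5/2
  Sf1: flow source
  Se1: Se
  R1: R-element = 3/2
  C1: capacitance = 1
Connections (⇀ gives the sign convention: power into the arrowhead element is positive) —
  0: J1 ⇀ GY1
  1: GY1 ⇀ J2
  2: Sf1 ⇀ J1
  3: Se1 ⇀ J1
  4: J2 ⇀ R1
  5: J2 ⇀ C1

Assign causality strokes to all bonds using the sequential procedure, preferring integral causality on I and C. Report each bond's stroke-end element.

b2 stroke at Sf1  (Sf1: flow source, stroke at near end)
b3 stroke at J1  (source Se1 imposes e)
b0 stroke at J1  (1-jn J1 has f-setter on 2)
b1 stroke at J2  (GY GY1: same side as bond 0)
b5 stroke at J2  (prefer integral on C1)
b4 stroke at R1  (J2 needs exactly one f-in)

b0 →J1
b1 →J2
b2 →Sf1
b3 →J1
b4 →R1
b5 →J2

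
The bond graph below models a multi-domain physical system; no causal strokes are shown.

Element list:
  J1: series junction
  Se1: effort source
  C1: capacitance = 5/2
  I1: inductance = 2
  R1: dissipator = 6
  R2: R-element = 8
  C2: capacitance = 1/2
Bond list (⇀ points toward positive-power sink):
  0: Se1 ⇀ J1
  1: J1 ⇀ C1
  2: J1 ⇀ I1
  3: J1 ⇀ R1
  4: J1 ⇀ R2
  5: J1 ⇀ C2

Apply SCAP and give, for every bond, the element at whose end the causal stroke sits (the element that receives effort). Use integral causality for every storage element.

bond 0 |J1  (Se1 (Se) sets effort on bond)
bond 1 |J1  (C1: C, integral causality)
bond 2 |I1  (I1 integral (f out))
bond 3 |J1  (common-f at J1 fixed by 2)
bond 4 |J1  (J1: bond 2 brought flow, rest push out)
bond 5 |J1  (J1 flow already set via bond 2)

β0 stroke at J1
β1 stroke at J1
β2 stroke at I1
β3 stroke at J1
β4 stroke at J1
β5 stroke at J1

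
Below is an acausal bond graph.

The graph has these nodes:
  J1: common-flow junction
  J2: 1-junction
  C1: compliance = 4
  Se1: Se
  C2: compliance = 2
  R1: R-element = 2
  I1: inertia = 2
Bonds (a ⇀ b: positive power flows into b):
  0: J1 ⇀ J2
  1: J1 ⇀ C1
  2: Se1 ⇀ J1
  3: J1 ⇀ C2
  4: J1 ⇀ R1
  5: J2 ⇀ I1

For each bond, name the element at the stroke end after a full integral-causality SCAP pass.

bond 0 stroke at J2
bond 1 stroke at J1
bond 2 stroke at J1
bond 3 stroke at J1
bond 4 stroke at J1
bond 5 stroke at I1

bond 2 stroke at J1  (Se1 (Se) sets effort on bond)
bond 1 stroke at J1  (prefer integral on C1)
bond 3 stroke at J1  (C2 integral (e out))
bond 5 stroke at I1  (I1: I, integral causality)
bond 0 stroke at J2  (common-f at J2 fixed by 5)
bond 4 stroke at J1  (1-jn J1 has f-setter on 0)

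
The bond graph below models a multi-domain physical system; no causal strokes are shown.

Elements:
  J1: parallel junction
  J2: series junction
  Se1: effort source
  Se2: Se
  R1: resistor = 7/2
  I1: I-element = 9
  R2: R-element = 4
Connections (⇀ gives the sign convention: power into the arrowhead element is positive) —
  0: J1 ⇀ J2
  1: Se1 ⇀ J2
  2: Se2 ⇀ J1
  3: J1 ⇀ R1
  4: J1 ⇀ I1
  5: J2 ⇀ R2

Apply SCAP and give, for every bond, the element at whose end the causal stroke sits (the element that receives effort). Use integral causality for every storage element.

β0 →J2
β1 →J2
β2 →J1
β3 →R1
β4 →I1
β5 →R2

bond 1 →J2  (Se1: effort source, stroke at far end)
bond 2 →J1  (Se2: effort source, stroke at far end)
bond 0 →J2  (J1: bond 2 brought effort, rest push out)
bond 3 →R1  (J1 effort already set via bond 2)
bond 4 →I1  (J1 effort already set via bond 2)
bond 5 →R2  (only one flow-in slot at J2)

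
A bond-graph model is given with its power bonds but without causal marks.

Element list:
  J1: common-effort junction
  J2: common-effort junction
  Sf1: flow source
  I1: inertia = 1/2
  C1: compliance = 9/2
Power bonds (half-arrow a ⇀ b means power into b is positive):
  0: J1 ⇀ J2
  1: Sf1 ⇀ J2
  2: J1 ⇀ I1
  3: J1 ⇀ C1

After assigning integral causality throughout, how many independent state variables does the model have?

2  (C1, I1 all integral)

b1 stroke at Sf1  (source Sf1 imposes f)
b0 stroke at J2  (only one effort-in slot at J2)
b2 stroke at I1  (I1: I, integral causality)
b3 stroke at J1  (J1: last free bond brings effort in)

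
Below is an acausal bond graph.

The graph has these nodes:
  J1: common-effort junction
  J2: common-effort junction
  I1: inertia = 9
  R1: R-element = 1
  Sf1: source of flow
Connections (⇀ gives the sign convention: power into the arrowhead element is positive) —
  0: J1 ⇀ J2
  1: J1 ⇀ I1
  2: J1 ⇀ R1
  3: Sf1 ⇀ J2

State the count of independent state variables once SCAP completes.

1  (I1 all integral)

β3 stroke→Sf1  (Sf1 (Sf) sets flow on bond)
β0 stroke→J2  (only one effort-in slot at J2)
β1 stroke→I1  (I1 integral (f out))
β2 stroke→J1  (only one effort-in slot at J1)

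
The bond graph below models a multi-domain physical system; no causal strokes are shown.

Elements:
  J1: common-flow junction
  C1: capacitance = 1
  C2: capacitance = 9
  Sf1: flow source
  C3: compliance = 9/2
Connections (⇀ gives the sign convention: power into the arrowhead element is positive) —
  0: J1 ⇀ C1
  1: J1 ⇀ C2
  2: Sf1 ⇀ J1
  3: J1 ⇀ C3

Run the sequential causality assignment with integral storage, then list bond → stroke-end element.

β0 |J1
β1 |J1
β2 |Sf1
β3 |J1

bond 2 stroke→Sf1  (Sf1: flow source, stroke at near end)
bond 0 stroke→J1  (J1: bond 2 brought flow, rest push out)
bond 1 stroke→J1  (J1: bond 2 brought flow, rest push out)
bond 3 stroke→J1  (J1: bond 2 brought flow, rest push out)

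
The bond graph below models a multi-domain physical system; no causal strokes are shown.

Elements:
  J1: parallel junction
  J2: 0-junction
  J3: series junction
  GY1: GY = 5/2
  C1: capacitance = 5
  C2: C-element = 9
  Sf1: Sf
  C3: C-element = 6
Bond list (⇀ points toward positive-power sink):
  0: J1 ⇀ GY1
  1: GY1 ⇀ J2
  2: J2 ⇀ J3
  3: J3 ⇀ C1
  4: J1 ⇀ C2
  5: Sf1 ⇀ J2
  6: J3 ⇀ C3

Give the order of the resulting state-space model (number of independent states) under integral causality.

3  (C1, C2, C3 all integral)

#5 stroke at Sf1  (Sf1 (Sf) sets flow on bond)
#3 stroke at J3  (C1: C, integral causality)
#4 stroke at J1  (C2 outputs effort q/C2)
#0 stroke at GY1  (0-jn J1 has e-setter on 4)
#1 stroke at GY1  (GY1 both-in/both-out from 0)
#2 stroke at J2  (J2 needs exactly one e-in)
#6 stroke at J3  (J3 flow already set via bond 2)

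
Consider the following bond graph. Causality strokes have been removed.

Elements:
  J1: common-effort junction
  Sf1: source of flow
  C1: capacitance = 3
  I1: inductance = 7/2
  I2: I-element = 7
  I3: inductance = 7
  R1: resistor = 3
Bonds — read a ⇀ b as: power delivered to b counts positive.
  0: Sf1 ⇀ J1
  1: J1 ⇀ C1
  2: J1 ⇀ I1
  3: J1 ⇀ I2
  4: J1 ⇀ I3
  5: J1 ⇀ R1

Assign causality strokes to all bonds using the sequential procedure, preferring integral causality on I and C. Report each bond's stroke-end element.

bond 0 →Sf1
bond 1 →J1
bond 2 →I1
bond 3 →I2
bond 4 →I3
bond 5 →R1

b0 |Sf1  (Sf1: flow source, stroke at near end)
b1 |J1  (C1 integral (e out))
b2 |I1  (J1 effort already set via bond 1)
b3 |I2  (J1 effort already set via bond 1)
b4 |I3  (common-e at J1 fixed by 1)
b5 |R1  (J1: bond 1 brought effort, rest push out)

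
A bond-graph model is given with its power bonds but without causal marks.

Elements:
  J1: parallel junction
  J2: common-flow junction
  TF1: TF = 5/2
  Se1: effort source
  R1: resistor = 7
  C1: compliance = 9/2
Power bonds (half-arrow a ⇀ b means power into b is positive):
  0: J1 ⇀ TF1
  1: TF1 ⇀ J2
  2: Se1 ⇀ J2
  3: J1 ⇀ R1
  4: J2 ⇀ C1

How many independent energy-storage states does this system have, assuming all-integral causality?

1  (C1 all integral)

β2 |J2  (Se1 fixes effort; stroke away)
β4 |J2  (prefer integral on C1)
β1 |TF1  (J2: last free bond brings flow in)
β0 |J1  (TF1 one-in-one-out from 1)
β3 |R1  (J1: bond 0 brought effort, rest push out)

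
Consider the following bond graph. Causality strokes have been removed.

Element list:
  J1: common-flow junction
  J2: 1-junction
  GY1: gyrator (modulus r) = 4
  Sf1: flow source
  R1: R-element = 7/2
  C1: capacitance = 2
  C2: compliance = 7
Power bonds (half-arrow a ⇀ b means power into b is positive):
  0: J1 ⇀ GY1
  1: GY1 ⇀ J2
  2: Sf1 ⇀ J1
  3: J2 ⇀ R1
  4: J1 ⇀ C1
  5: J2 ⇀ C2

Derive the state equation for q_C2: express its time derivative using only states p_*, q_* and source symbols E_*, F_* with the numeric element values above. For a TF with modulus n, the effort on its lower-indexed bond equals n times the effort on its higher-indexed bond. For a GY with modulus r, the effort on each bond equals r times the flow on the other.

bond 2 stroke→Sf1  (Sf1 fixes flow; stroke at Sf1)
bond 0 stroke→J1  (J1 flow already set via bond 2)
bond 4 stroke→J1  (J1: bond 2 brought flow, rest push out)
bond 1 stroke→J2  (GY1: gyrator matches bond 0)
bond 5 stroke→J2  (C2: C, integral causality)
bond 3 stroke→R1  (closing 1-jn rule on J2)

dq_C2/dt = 8*F_Sf1/7 - 2*q_C2/49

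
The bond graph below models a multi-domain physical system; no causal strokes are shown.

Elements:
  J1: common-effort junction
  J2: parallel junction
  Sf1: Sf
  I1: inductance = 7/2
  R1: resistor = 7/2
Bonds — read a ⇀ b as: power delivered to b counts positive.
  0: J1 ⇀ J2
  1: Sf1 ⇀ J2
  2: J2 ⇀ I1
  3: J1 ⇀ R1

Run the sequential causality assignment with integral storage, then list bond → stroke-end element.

bond 1 stroke at Sf1  (Sf1: flow source, stroke at near end)
bond 2 stroke at I1  (prefer integral on I1)
bond 0 stroke at J2  (closing 0-jn rule on J2)
bond 3 stroke at J1  (closing 0-jn rule on J1)

#0 →J2
#1 →Sf1
#2 →I1
#3 →J1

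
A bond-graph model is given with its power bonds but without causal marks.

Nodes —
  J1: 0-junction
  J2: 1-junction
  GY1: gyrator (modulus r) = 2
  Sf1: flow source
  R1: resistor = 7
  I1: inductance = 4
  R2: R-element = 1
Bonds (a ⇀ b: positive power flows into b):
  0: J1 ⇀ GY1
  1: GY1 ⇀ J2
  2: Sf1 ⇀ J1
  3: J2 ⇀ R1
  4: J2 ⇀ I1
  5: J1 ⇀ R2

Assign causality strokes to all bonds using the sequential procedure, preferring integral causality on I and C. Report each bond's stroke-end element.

bond 2 stroke at Sf1  (Sf1 (Sf) sets flow on bond)
bond 4 stroke at I1  (I1 outputs flow p/I1)
bond 1 stroke at J2  (1-jn J2 has f-setter on 4)
bond 3 stroke at J2  (J2: bond 4 brought flow, rest push out)
bond 0 stroke at J1  (GY1 both-in/both-out from 1)
bond 5 stroke at R2  (J1 effort already set via bond 0)

#0 |J1
#1 |J2
#2 |Sf1
#3 |J2
#4 |I1
#5 |R2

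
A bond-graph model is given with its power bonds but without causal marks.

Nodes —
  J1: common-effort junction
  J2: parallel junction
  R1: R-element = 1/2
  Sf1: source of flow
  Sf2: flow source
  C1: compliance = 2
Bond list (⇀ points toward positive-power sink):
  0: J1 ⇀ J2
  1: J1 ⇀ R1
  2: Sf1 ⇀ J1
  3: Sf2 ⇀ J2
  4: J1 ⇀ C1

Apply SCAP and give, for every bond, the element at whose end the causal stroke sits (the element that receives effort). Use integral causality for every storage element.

#2 |Sf1  (Sf1: flow source, stroke at near end)
#3 |Sf2  (Sf2 (Sf) sets flow on bond)
#0 |J2  (only one effort-in slot at J2)
#4 |J1  (prefer integral on C1)
#1 |R1  (J1: bond 4 brought effort, rest push out)

bond 0 stroke at J2
bond 1 stroke at R1
bond 2 stroke at Sf1
bond 3 stroke at Sf2
bond 4 stroke at J1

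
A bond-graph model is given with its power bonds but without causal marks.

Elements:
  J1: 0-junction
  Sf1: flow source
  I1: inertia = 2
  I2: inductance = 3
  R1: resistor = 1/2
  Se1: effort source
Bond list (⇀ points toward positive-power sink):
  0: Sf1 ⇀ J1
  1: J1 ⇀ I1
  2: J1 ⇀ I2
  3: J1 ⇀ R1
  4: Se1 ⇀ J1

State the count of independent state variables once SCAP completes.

2  (I1, I2 all integral)

#0 |Sf1  (source Sf1 imposes f)
#4 |J1  (source Se1 imposes e)
#1 |I1  (common-e at J1 fixed by 4)
#2 |I2  (common-e at J1 fixed by 4)
#3 |R1  (J1: bond 4 brought effort, rest push out)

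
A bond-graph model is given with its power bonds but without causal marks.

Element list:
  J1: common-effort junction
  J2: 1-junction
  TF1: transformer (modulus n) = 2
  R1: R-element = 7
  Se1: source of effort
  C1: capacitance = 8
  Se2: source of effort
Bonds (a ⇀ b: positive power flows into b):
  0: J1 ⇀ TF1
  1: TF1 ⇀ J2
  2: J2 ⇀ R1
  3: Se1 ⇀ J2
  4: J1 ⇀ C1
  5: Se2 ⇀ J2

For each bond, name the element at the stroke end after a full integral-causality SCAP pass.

bond 0 |TF1
bond 1 |J2
bond 2 |R1
bond 3 |J2
bond 4 |J1
bond 5 |J2

bond 3 →J2  (Se1 (Se) sets effort on bond)
bond 5 →J2  (Se2: effort source, stroke at far end)
bond 4 →J1  (C1: C, integral causality)
bond 0 →TF1  (J1: bond 4 brought effort, rest push out)
bond 1 →J2  (TF1: transformer flips bond 0)
bond 2 →R1  (J2: last free bond brings flow in)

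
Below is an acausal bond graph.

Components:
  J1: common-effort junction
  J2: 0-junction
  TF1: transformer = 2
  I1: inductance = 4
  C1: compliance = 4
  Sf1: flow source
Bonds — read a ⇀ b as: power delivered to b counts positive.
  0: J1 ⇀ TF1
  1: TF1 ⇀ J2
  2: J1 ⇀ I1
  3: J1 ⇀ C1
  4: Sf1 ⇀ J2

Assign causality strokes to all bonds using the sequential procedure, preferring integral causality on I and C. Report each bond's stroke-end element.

bond 0 →TF1
bond 1 →J2
bond 2 →I1
bond 3 →J1
bond 4 →Sf1

b4 stroke→Sf1  (Sf1: flow source, stroke at near end)
b1 stroke→J2  (only one effort-in slot at J2)
b0 stroke→TF1  (through TF1, causality passes straight; one stroke at TF1)
b2 stroke→I1  (prefer integral on I1)
b3 stroke→J1  (closing 0-jn rule on J1)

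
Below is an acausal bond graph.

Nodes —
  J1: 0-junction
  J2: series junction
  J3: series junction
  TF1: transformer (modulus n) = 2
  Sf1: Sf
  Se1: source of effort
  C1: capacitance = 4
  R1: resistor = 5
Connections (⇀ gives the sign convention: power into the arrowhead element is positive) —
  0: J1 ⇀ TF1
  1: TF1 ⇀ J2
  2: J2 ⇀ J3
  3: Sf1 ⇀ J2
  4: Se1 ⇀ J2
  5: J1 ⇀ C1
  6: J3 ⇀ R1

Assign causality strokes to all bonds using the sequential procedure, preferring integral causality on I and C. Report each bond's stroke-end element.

b0 →TF1
b1 →J2
b2 →J2
b3 →Sf1
b4 →J2
b5 →J1
b6 →J3

#3 stroke at Sf1  (source Sf1 imposes f)
#4 stroke at J2  (source Se1 imposes e)
#1 stroke at J2  (common-f at J2 fixed by 3)
#2 stroke at J2  (common-f at J2 fixed by 3)
#6 stroke at J3  (1-jn J3 has f-setter on 2)
#0 stroke at TF1  (through TF1, causality passes straight; one stroke at TF1)
#5 stroke at J1  (closing 0-jn rule on J1)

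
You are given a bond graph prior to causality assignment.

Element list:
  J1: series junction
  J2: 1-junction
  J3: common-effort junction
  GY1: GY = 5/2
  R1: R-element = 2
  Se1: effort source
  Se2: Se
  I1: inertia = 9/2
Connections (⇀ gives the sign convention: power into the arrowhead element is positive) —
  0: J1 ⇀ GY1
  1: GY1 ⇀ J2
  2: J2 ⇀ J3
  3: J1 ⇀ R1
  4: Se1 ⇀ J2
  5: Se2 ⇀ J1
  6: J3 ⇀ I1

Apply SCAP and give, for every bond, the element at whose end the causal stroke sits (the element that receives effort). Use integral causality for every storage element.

b0 |J1
b1 |J2
b2 |J3
b3 |R1
b4 |J2
b5 |J1
b6 |I1

b4 stroke→J2  (Se1: effort source, stroke at far end)
b5 stroke→J1  (Se2 fixes effort; stroke away)
b6 stroke→I1  (I1 integral (f out))
b2 stroke→J3  (only one effort-in slot at J3)
b1 stroke→J2  (1-jn J2 has f-setter on 2)
b0 stroke→J1  (GY1 both-in/both-out from 1)
b3 stroke→R1  (only one flow-in slot at J1)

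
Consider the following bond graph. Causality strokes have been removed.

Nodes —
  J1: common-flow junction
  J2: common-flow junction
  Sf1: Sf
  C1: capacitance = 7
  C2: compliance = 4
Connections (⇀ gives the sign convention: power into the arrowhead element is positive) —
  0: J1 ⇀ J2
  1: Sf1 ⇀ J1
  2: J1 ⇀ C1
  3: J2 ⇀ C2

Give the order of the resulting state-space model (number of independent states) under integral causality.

2  (C1, C2 all integral)

b1 →Sf1  (source Sf1 imposes f)
b0 →J1  (common-f at J1 fixed by 1)
b2 →J1  (J1 flow already set via bond 1)
b3 →J2  (common-f at J2 fixed by 0)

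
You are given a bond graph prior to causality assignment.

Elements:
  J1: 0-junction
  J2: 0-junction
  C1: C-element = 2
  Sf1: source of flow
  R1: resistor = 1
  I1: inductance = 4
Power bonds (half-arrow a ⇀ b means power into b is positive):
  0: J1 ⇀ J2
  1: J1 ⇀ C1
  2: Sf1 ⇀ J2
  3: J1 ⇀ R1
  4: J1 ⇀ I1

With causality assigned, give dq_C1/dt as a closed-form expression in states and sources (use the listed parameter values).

#2 stroke at Sf1  (Sf1 fixes flow; stroke at Sf1)
#0 stroke at J2  (J2 needs exactly one e-in)
#1 stroke at J1  (prefer integral on C1)
#3 stroke at R1  (J1: bond 1 brought effort, rest push out)
#4 stroke at I1  (J1 effort already set via bond 1)

dq_C1/dt = F_Sf1 - p_I1/4 - q_C1/2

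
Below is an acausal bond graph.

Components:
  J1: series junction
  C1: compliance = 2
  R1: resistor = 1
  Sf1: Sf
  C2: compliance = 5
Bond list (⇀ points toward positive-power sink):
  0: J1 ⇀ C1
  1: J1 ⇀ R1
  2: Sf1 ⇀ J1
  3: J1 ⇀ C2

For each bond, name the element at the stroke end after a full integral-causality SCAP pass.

b0 stroke at J1
b1 stroke at J1
b2 stroke at Sf1
b3 stroke at J1

bond 2 stroke→Sf1  (source Sf1 imposes f)
bond 0 stroke→J1  (1-jn J1 has f-setter on 2)
bond 1 stroke→J1  (J1 flow already set via bond 2)
bond 3 stroke→J1  (1-jn J1 has f-setter on 2)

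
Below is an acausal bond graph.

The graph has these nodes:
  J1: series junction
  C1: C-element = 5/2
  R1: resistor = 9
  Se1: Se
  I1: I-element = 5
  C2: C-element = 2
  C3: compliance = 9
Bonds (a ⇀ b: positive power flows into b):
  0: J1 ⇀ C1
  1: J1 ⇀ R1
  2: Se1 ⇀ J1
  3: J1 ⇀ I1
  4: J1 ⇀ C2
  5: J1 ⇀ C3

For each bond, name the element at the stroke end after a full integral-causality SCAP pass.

b2 →J1  (source Se1 imposes e)
b0 →J1  (C1: C, integral causality)
b3 →I1  (I1: I, integral causality)
b1 →J1  (J1 flow already set via bond 3)
b4 →J1  (J1: bond 3 brought flow, rest push out)
b5 →J1  (J1: bond 3 brought flow, rest push out)

b0 →J1
b1 →J1
b2 →J1
b3 →I1
b4 →J1
b5 →J1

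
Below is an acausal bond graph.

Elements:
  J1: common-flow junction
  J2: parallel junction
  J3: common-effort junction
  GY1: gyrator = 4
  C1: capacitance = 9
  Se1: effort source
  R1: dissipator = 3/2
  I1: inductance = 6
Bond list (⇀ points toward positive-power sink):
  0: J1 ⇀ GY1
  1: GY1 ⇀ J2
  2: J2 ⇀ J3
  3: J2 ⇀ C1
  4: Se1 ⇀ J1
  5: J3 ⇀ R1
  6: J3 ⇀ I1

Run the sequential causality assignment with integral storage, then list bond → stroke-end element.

β0 →GY1
β1 →GY1
β2 →J3
β3 →J2
β4 →J1
β5 →R1
β6 →I1

bond 4 →J1  (source Se1 imposes e)
bond 0 →GY1  (only one flow-in slot at J1)
bond 1 →GY1  (through GY1, causality inverts; strokes same side of GY1)
bond 3 →J2  (C1 outputs effort q/C1)
bond 2 →J3  (0-jn J2 has e-setter on 3)
bond 5 →R1  (0-jn J3 has e-setter on 2)
bond 6 →I1  (0-jn J3 has e-setter on 2)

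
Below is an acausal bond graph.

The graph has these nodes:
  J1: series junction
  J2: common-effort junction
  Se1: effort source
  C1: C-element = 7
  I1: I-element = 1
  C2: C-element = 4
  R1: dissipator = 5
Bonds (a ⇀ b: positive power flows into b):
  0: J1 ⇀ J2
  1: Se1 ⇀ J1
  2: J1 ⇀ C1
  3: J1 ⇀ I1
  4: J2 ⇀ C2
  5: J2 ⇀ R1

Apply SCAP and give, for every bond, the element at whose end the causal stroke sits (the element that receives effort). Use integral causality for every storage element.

bond 1 stroke→J1  (Se1: effort source, stroke at far end)
bond 2 stroke→J1  (C1 integral (e out))
bond 3 stroke→I1  (I1 integral (f out))
bond 0 stroke→J1  (1-jn J1 has f-setter on 3)
bond 4 stroke→J2  (C2 integral (e out))
bond 5 stroke→R1  (J2 effort already set via bond 4)

bond 0 stroke at J1
bond 1 stroke at J1
bond 2 stroke at J1
bond 3 stroke at I1
bond 4 stroke at J2
bond 5 stroke at R1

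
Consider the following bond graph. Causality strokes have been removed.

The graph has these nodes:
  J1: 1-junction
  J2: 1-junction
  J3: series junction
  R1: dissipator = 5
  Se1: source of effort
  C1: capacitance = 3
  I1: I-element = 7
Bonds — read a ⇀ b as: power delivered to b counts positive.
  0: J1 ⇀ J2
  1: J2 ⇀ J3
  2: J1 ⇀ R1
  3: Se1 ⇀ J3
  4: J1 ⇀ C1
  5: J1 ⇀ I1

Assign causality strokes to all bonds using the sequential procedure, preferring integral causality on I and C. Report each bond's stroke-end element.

b3 →J3  (Se1 fixes effort; stroke away)
b1 →J2  (J3 needs exactly one f-in)
b0 →J1  (only one flow-in slot at J2)
b4 →J1  (C1 integral (e out))
b5 →I1  (I1 outputs flow p/I1)
b2 →J1  (J1: bond 5 brought flow, rest push out)

#0 stroke at J1
#1 stroke at J2
#2 stroke at J1
#3 stroke at J3
#4 stroke at J1
#5 stroke at I1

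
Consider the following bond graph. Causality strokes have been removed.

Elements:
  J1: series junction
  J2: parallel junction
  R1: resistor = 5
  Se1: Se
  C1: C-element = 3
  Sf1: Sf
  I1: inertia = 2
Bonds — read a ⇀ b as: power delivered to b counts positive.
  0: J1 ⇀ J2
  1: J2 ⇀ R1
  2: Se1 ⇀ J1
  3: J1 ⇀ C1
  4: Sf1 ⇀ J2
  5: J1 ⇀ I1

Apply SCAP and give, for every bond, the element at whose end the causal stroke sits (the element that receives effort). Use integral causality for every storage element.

b0 stroke at J1
b1 stroke at J2
b2 stroke at J1
b3 stroke at J1
b4 stroke at Sf1
b5 stroke at I1

#2 →J1  (Se1 fixes effort; stroke away)
#4 →Sf1  (Sf1 (Sf) sets flow on bond)
#3 →J1  (C1: C, integral causality)
#5 →I1  (I1 outputs flow p/I1)
#0 →J1  (common-f at J1 fixed by 5)
#1 →J2  (closing 0-jn rule on J2)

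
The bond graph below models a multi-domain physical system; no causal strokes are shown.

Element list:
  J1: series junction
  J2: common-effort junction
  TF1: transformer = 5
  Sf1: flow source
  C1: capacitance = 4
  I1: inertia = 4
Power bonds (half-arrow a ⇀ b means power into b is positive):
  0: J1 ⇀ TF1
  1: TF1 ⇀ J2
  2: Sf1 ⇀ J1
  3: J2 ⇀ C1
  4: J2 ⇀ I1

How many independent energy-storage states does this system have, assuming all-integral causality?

2  (C1, I1 all integral)

b2 |Sf1  (Sf1: flow source, stroke at near end)
b0 |J1  (1-jn J1 has f-setter on 2)
b1 |TF1  (TF1: transformer flips bond 0)
b3 |J2  (C1 outputs effort q/C1)
b4 |I1  (J2 effort already set via bond 3)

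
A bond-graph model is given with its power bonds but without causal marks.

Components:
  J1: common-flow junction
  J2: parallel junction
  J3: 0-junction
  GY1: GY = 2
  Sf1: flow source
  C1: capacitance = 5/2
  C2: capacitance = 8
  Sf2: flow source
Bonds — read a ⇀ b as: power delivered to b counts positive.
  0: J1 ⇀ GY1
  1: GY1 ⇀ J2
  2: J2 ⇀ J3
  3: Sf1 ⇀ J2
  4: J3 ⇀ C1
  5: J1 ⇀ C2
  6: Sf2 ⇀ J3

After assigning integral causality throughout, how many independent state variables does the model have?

b3 →Sf1  (Sf1: flow source, stroke at near end)
b6 →Sf2  (Sf2: flow source, stroke at near end)
b4 →J3  (prefer integral on C1)
b2 →J2  (J3: bond 4 brought effort, rest push out)
b1 →GY1  (J2 effort already set via bond 2)
b0 →GY1  (through GY1, causality inverts; strokes same side of GY1)
b5 →J1  (J1 flow already set via bond 0)

2  (C1, C2 all integral)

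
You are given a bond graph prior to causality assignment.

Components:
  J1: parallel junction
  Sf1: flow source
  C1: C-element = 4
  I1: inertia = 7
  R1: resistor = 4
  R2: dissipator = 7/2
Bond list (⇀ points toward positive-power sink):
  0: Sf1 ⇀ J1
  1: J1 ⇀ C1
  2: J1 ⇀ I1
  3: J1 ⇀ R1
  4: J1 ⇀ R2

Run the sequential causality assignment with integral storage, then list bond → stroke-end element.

b0 stroke→Sf1  (Sf1 fixes flow; stroke at Sf1)
b1 stroke→J1  (C1 integral (e out))
b2 stroke→I1  (J1: bond 1 brought effort, rest push out)
b3 stroke→R1  (0-jn J1 has e-setter on 1)
b4 stroke→R2  (J1: bond 1 brought effort, rest push out)

β0 →Sf1
β1 →J1
β2 →I1
β3 →R1
β4 →R2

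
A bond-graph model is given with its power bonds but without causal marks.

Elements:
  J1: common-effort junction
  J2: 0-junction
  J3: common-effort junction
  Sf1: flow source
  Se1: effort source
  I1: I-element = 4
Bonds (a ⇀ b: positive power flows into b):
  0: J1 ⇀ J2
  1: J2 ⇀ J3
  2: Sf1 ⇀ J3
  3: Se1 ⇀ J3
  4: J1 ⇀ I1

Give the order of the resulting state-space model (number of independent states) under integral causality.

1  (I1 all integral)

b2 |Sf1  (source Sf1 imposes f)
b3 |J3  (Se1: effort source, stroke at far end)
b1 |J2  (common-e at J3 fixed by 3)
b0 |J1  (0-jn J2 has e-setter on 1)
b4 |I1  (J1 effort already set via bond 0)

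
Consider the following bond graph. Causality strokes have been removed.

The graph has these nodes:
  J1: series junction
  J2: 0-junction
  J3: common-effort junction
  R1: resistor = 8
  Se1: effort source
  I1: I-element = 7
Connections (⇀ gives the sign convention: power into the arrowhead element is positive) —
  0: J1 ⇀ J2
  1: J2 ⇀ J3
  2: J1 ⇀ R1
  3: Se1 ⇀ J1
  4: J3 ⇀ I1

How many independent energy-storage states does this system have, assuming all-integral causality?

1  (I1 all integral)

#3 stroke→J1  (Se1: effort source, stroke at far end)
#4 stroke→I1  (prefer integral on I1)
#1 stroke→J3  (only one effort-in slot at J3)
#0 stroke→J2  (J2: last free bond brings effort in)
#2 stroke→J1  (J1 flow already set via bond 0)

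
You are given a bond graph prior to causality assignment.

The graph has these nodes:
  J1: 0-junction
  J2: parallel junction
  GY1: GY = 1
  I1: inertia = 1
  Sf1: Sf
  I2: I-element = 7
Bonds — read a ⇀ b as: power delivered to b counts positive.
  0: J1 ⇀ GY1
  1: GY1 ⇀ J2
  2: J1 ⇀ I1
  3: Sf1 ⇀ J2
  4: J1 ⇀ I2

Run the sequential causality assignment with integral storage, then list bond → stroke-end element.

bond 0 →J1
bond 1 →J2
bond 2 →I1
bond 3 →Sf1
bond 4 →I2

#3 |Sf1  (source Sf1 imposes f)
#1 |J2  (closing 0-jn rule on J2)
#0 |J1  (GY GY1: same side as bond 1)
#2 |I1  (0-jn J1 has e-setter on 0)
#4 |I2  (common-e at J1 fixed by 0)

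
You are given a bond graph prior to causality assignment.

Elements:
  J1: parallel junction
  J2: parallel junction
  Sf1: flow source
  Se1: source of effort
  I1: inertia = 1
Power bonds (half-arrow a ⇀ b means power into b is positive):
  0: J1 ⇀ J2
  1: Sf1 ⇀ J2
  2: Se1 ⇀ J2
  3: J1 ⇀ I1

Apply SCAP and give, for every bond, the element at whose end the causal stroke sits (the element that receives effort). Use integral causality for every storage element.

bond 1 stroke→Sf1  (Sf1 fixes flow; stroke at Sf1)
bond 2 stroke→J2  (Se1 (Se) sets effort on bond)
bond 0 stroke→J1  (J2: bond 2 brought effort, rest push out)
bond 3 stroke→I1  (0-jn J1 has e-setter on 0)

b0 stroke at J1
b1 stroke at Sf1
b2 stroke at J2
b3 stroke at I1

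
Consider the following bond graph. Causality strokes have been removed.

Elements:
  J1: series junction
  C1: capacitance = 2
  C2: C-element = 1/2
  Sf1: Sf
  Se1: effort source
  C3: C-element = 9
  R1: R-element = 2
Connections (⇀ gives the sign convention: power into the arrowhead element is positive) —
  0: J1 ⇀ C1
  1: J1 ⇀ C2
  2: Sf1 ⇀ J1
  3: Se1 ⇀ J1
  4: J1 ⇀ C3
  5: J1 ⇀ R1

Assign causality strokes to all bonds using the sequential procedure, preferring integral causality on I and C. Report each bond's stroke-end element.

bond 2 |Sf1  (Sf1 fixes flow; stroke at Sf1)
bond 3 |J1  (Se1: effort source, stroke at far end)
bond 0 |J1  (common-f at J1 fixed by 2)
bond 1 |J1  (1-jn J1 has f-setter on 2)
bond 4 |J1  (1-jn J1 has f-setter on 2)
bond 5 |J1  (1-jn J1 has f-setter on 2)

bond 0 stroke at J1
bond 1 stroke at J1
bond 2 stroke at Sf1
bond 3 stroke at J1
bond 4 stroke at J1
bond 5 stroke at J1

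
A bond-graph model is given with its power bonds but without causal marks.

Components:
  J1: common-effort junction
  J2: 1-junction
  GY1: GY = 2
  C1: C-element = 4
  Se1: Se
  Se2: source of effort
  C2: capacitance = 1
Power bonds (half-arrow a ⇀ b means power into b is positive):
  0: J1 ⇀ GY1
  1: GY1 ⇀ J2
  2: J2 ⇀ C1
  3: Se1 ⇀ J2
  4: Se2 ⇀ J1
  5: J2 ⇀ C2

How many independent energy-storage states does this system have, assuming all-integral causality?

2  (C1, C2 all integral)

b3 |J2  (Se1 fixes effort; stroke away)
b4 |J1  (Se2 (Se) sets effort on bond)
b0 |GY1  (common-e at J1 fixed by 4)
b1 |GY1  (GY1: gyrator matches bond 0)
b2 |J2  (common-f at J2 fixed by 1)
b5 |J2  (1-jn J2 has f-setter on 1)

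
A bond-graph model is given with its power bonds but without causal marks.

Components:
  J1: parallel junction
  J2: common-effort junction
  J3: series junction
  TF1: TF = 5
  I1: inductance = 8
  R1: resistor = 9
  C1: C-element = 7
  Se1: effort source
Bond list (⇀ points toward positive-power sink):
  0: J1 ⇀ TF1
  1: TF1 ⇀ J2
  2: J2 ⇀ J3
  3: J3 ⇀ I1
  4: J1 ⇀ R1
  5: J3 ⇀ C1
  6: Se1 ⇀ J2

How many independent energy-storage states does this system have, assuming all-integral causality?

2  (C1, I1 all integral)

β6 stroke at J2  (Se1: effort source, stroke at far end)
β1 stroke at TF1  (0-jn J2 has e-setter on 6)
β2 stroke at J3  (J2 effort already set via bond 6)
β0 stroke at J1  (through TF1, causality passes straight; one stroke at TF1)
β4 stroke at R1  (J1 effort already set via bond 0)
β3 stroke at I1  (I1: I, integral causality)
β5 stroke at J3  (J3 flow already set via bond 3)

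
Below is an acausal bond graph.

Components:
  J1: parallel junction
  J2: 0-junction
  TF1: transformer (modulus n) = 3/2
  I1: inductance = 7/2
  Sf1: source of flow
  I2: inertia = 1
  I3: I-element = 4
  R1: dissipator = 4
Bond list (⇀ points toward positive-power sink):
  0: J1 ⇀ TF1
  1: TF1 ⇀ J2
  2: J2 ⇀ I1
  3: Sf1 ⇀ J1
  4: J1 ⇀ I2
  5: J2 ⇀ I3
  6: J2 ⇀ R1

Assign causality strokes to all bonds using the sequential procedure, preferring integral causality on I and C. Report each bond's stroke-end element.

β0 →J1
β1 →TF1
β2 →I1
β3 →Sf1
β4 →I2
β5 →I3
β6 →J2

#3 stroke→Sf1  (Sf1: flow source, stroke at near end)
#2 stroke→I1  (prefer integral on I1)
#4 stroke→I2  (prefer integral on I2)
#0 stroke→J1  (J1: last free bond brings effort in)
#1 stroke→TF1  (TF1 one-in-one-out from 0)
#5 stroke→I3  (I3: I, integral causality)
#6 stroke→J2  (J2: last free bond brings effort in)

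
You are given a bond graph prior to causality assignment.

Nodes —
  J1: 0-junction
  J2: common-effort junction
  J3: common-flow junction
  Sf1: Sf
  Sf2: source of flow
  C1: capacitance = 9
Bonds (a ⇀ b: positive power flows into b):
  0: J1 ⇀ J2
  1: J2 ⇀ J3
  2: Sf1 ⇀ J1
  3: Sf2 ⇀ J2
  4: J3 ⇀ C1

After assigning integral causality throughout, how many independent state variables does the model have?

β2 →Sf1  (Sf1: flow source, stroke at near end)
β3 →Sf2  (Sf2: flow source, stroke at near end)
β0 →J1  (J1 needs exactly one e-in)
β1 →J2  (closing 0-jn rule on J2)
β4 →J3  (J3 flow already set via bond 1)

1  (C1 all integral)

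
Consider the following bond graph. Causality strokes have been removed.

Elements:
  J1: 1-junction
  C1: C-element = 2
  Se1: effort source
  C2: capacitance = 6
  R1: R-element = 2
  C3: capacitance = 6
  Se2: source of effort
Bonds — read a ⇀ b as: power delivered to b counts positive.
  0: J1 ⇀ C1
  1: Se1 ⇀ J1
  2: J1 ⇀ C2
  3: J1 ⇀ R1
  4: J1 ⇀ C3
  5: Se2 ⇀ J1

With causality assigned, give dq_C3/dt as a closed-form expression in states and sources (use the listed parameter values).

#1 stroke at J1  (source Se1 imposes e)
#5 stroke at J1  (Se2: effort source, stroke at far end)
#0 stroke at J1  (prefer integral on C1)
#2 stroke at J1  (prefer integral on C2)
#4 stroke at J1  (C3 integral (e out))
#3 stroke at R1  (closing 1-jn rule on J1)

dq_C3/dt = E_Se1/2 + E_Se2/2 - q_C1/4 - q_C2/12 - q_C3/12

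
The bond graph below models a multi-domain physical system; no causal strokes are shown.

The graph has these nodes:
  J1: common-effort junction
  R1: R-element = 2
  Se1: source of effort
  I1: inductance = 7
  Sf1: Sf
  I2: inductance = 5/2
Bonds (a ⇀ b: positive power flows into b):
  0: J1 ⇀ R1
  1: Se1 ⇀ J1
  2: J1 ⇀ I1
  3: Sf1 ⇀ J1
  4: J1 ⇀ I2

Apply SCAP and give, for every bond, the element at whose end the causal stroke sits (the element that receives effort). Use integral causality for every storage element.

β1 stroke at J1  (Se1 fixes effort; stroke away)
β3 stroke at Sf1  (Sf1 fixes flow; stroke at Sf1)
β0 stroke at R1  (0-jn J1 has e-setter on 1)
β2 stroke at I1  (0-jn J1 has e-setter on 1)
β4 stroke at I2  (J1: bond 1 brought effort, rest push out)

bond 0 stroke→R1
bond 1 stroke→J1
bond 2 stroke→I1
bond 3 stroke→Sf1
bond 4 stroke→I2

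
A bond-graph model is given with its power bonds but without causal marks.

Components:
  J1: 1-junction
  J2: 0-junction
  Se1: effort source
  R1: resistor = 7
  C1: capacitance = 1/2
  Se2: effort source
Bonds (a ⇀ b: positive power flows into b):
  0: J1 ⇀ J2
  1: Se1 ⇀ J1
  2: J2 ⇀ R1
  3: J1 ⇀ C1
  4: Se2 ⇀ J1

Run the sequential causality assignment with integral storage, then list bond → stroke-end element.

β0 stroke at J2
β1 stroke at J1
β2 stroke at R1
β3 stroke at J1
β4 stroke at J1

bond 1 →J1  (Se1: effort source, stroke at far end)
bond 4 →J1  (source Se2 imposes e)
bond 3 →J1  (C1: C, integral causality)
bond 0 →J2  (J1 needs exactly one f-in)
bond 2 →R1  (0-jn J2 has e-setter on 0)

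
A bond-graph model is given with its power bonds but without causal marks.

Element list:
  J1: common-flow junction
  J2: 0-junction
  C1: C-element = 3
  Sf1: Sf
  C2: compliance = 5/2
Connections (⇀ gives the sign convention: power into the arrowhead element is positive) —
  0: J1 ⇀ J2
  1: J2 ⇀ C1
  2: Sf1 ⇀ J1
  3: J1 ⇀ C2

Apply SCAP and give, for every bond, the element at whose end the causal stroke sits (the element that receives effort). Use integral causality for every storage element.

bond 0 stroke→J1
bond 1 stroke→J2
bond 2 stroke→Sf1
bond 3 stroke→J1

β2 |Sf1  (Sf1 fixes flow; stroke at Sf1)
β0 |J1  (J1 flow already set via bond 2)
β3 |J1  (common-f at J1 fixed by 2)
β1 |J2  (closing 0-jn rule on J2)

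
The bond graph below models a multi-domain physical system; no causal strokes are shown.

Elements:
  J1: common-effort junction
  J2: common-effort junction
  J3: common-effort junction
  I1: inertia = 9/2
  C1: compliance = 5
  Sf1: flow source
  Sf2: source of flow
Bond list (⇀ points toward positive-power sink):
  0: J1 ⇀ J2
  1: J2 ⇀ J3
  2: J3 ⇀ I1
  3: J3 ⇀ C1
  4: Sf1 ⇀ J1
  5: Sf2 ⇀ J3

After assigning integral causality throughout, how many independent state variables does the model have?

bond 4 stroke at Sf1  (Sf1: flow source, stroke at near end)
bond 5 stroke at Sf2  (Sf2: flow source, stroke at near end)
bond 0 stroke at J1  (closing 0-jn rule on J1)
bond 1 stroke at J2  (closing 0-jn rule on J2)
bond 2 stroke at I1  (I1: I, integral causality)
bond 3 stroke at J3  (closing 0-jn rule on J3)

2  (C1, I1 all integral)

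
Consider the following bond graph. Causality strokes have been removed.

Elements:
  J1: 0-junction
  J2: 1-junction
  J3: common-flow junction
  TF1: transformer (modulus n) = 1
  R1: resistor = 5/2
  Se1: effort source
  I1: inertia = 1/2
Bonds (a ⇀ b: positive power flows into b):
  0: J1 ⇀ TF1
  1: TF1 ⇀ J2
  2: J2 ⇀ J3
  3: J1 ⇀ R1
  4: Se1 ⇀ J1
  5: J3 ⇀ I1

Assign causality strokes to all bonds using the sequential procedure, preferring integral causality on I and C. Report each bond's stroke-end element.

b0 stroke→TF1
b1 stroke→J2
b2 stroke→J3
b3 stroke→R1
b4 stroke→J1
b5 stroke→I1

b4 stroke at J1  (Se1 fixes effort; stroke away)
b0 stroke at TF1  (J1 effort already set via bond 4)
b3 stroke at R1  (common-e at J1 fixed by 4)
b1 stroke at J2  (through TF1, causality passes straight; one stroke at TF1)
b2 stroke at J3  (J2: last free bond brings flow in)
b5 stroke at I1  (J3 needs exactly one f-in)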